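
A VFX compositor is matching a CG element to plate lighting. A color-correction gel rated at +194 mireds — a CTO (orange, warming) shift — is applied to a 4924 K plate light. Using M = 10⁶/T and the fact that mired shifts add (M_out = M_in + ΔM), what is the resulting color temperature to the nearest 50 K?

2500 K

M_in = 10⁶/4924 = 203.09 mireds.
M_out = 203.09 + (+194) = 397.09 mireds.
T_out = 10⁶/397.09 = 2518.3 K → 2500 K.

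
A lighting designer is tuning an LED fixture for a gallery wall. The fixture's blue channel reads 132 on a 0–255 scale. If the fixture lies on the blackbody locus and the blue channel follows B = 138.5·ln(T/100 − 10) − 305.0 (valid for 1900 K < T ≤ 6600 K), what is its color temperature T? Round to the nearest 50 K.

3350 K

ln(t − 10) = (132 + 305.0) / 138.5 = 3.1552.
t − 10 = e^3.1552 = 23.459, so t = 33.459.
T = 100·t = 3346 K → 3350 K to the nearest 50 K.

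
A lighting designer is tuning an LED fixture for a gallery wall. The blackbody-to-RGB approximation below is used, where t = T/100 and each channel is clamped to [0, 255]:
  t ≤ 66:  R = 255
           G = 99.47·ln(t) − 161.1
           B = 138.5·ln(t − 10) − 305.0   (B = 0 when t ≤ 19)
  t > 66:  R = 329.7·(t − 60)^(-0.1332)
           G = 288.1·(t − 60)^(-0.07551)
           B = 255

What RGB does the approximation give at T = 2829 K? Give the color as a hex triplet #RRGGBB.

t = 2829/100 = 28.29; the t ≤ 66 branch applies.
R = 255 by definition for t ≤ 66.
G = 99.47·ln 28.29 − 161.1 = 99.47·3.3425 − 161.1 = 171.379.
B = 138.5·ln(28.29 − 10) − 305.0 = 138.5·ln 18.29 − 305.0 = 138.5·2.9064 − 305.0 = 97.530.
Rounded: (255, 171, 98).
In hex: #FFAB62.

#FFAB62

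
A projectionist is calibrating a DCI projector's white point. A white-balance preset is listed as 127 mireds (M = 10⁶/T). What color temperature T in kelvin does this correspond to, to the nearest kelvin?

7874 K

T = 10⁶ / 127 = 7874.02 K → 7874 K.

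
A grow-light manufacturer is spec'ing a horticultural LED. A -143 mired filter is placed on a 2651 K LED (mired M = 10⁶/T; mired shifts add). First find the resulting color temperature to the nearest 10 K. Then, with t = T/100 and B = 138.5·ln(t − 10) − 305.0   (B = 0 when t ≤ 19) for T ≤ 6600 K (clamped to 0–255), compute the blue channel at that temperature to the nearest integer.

178

M_in = 10⁶/2651 = 377.22; M_out = 377.22 + (-143) = 234.22.
T_out = 10⁶/234.22 = 4269.6 K → 4270 K; t = 42.7.
B = 138.5·ln(42.7 − 10) − 305.0 = 138.5·ln 32.7 − 305.0 = 138.5·3.4874 − 305.0 = 178.001.
Rounded: 178.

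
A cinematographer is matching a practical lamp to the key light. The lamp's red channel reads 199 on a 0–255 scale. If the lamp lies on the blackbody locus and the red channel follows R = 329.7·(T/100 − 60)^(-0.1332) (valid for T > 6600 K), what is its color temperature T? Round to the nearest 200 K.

10400 K

(t − 60)^(-0.1332) = 199/329.7 = 0.60358.
t − 60 = 0.60358^(1/-0.1332) = 0.60358^(-7.508) = 44.273, so t = 104.273.
T = 100·t = 10427 K → 10400 K to the nearest 200 K.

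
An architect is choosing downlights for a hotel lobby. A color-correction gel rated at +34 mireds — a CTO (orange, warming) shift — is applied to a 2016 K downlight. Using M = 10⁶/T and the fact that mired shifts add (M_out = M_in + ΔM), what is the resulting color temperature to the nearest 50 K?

M_in = 10⁶/2016 = 496.03 mireds.
M_out = 496.03 + (+34) = 530.03 mireds.
T_out = 10⁶/530.03 = 1886.7 K → 1900 K.

1900 K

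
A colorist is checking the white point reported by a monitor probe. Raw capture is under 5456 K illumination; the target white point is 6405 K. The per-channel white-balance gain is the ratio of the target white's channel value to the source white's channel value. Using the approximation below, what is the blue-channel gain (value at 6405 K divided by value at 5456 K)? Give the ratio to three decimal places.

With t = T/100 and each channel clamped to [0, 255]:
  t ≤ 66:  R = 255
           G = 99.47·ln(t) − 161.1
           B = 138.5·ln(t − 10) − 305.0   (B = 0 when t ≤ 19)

1.121

At 5456 K (t = 54.56):
  B = 138.5·ln(54.56 − 10) − 305.0 = 138.5·ln 44.56 − 305.0 = 138.5·3.7968 − 305.0 = 220.862.
At 6405 K (t = 64.05):
  B = 138.5·ln(64.05 − 10) − 305.0 = 138.5·ln 54.05 − 305.0 = 138.5·3.9899 − 305.0 = 247.602.
Gain = 247.602 / 220.862 = 1.1211 → 1.121.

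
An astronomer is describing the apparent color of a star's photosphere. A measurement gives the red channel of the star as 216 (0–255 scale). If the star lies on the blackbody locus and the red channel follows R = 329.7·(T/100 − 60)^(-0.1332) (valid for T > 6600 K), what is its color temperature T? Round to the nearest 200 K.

8400 K

(t − 60)^(-0.1332) = 216/329.7 = 0.65514.
t − 60 = 0.65514^(1/-0.1332) = 0.65514^(-7.508) = 23.926, so t = 83.926.
T = 100·t = 8393 K → 8400 K to the nearest 200 K.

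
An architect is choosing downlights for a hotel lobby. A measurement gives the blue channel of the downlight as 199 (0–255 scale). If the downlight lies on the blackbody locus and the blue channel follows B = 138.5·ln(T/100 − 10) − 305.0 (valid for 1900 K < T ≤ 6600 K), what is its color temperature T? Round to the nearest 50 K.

4800 K

ln(t − 10) = (199 + 305.0) / 138.5 = 3.6390.
t − 10 = e^3.6390 = 38.053, so t = 48.053.
T = 100·t = 4805 K → 4800 K to the nearest 50 K.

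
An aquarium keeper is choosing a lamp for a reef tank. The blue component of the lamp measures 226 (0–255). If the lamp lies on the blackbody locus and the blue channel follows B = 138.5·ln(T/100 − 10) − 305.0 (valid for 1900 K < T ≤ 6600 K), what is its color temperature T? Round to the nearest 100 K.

ln(t − 10) = (226 + 305.0) / 138.5 = 3.8339.
t − 10 = e^3.8339 = 46.244, so t = 56.244.
T = 100·t = 5624 K → 5600 K to the nearest 100 K.

5600 K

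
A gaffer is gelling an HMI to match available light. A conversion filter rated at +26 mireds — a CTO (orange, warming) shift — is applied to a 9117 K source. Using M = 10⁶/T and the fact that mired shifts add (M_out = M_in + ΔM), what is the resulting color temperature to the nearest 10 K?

7370 K

M_in = 10⁶/9117 = 109.69 mireds.
M_out = 109.69 + (+26) = 135.69 mireds.
T_out = 10⁶/135.69 = 7370.0 K → 7370 K.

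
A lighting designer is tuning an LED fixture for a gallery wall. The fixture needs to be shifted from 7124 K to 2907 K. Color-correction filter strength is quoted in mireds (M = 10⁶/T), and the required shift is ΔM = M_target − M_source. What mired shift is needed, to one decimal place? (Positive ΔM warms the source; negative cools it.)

+203.6 mireds

M_source = 10⁶/7124 = 140.371; M_target = 10⁶/2907 = 343.997.
ΔM = 343.997 − 140.371 = 203.627 → +203.6 mireds, a warming shift.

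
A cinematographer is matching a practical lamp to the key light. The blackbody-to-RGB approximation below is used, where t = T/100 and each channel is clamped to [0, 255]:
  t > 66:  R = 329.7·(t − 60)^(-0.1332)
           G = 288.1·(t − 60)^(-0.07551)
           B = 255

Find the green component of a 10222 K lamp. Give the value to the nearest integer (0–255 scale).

t = 10222/100 = 102.22; the t > 66 branch applies.
G = 288.1·(102.22 − 60)^(-0.07551) = 288.1·42.22^(-0.07551) = 288.1·0.75380 = 217.170.
Rounded: 217.

217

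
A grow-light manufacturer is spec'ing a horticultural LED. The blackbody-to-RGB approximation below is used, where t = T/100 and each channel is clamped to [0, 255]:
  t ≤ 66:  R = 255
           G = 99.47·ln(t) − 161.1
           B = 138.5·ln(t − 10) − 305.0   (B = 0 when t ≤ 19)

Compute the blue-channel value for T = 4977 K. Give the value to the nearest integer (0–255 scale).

t = 4977/100 = 49.77; the t ≤ 66 branch applies.
B = 138.5·ln(49.77 − 10) − 305.0 = 138.5·ln 39.77 − 305.0 = 138.5·3.6831 − 305.0 = 205.111.
Rounded: 205.

205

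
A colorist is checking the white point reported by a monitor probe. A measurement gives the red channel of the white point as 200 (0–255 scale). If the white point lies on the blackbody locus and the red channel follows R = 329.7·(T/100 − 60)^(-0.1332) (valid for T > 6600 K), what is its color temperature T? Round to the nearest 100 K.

(t − 60)^(-0.1332) = 200/329.7 = 0.60661.
t − 60 = 0.60661^(1/-0.1332) = 0.60661^(-7.508) = 42.638, so t = 102.638.
T = 100·t = 10264 K → 10300 K to the nearest 100 K.

10300 K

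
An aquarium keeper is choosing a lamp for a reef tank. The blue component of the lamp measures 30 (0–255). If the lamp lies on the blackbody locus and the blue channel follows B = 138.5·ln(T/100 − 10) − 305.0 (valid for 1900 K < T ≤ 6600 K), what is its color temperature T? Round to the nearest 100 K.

2100 K

ln(t − 10) = (30 + 305.0) / 138.5 = 2.4188.
t − 10 = e^2.4188 = 11.232, so t = 21.232.
T = 100·t = 2123 K → 2100 K to the nearest 100 K.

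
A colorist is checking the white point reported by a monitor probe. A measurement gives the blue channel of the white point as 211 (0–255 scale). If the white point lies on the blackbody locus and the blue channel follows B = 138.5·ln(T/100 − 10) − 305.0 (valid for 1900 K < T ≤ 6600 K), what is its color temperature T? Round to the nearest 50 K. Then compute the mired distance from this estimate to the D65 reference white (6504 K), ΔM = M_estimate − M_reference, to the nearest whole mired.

ln(t − 10) = (211 + 305.0) / 138.5 = 3.7256.
t − 10 = e^3.7256 = 41.497, so t = 51.497.
T = 100·t = 5150 K → 5150 K to the nearest 50 K.
M_estimate = 10⁶/5150 = 194.17; M_reference = 10⁶/6504 = 153.75.
ΔM = 194.17 − 153.75 = 40.42 → +40 mireds.

+40 mireds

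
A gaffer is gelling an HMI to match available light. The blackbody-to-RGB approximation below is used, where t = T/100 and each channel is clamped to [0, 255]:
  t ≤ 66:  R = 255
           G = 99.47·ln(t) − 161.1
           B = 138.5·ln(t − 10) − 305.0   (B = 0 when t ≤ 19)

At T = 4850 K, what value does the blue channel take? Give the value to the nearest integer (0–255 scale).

t = 4850/100 = 48.5; the t ≤ 66 branch applies.
B = 138.5·ln(48.5 − 10) − 305.0 = 138.5·ln 38.5 − 305.0 = 138.5·3.6507 − 305.0 = 200.616.
Rounded: 201.

201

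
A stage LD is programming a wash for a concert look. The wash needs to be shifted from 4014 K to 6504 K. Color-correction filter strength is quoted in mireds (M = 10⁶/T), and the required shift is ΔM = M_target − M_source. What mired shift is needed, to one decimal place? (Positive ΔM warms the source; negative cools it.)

M_source = 10⁶/4014 = 249.128; M_target = 10⁶/6504 = 153.752.
ΔM = 153.752 − 249.128 = -95.377 → -95.4 mireds, a cooling shift.

-95.4 mireds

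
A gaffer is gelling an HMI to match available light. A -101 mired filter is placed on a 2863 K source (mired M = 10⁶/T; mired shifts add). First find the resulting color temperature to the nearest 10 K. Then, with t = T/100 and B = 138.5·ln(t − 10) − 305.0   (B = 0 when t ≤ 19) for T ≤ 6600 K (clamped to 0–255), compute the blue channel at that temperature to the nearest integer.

M_in = 10⁶/2863 = 349.28; M_out = 349.28 + (-101) = 248.28.
T_out = 10⁶/248.28 = 4027.6 K → 4030 K; t = 40.3.
B = 138.5·ln(40.3 − 10) − 305.0 = 138.5·ln 30.3 − 305.0 = 138.5·3.4111 − 305.0 = 167.444.
Rounded: 167.

167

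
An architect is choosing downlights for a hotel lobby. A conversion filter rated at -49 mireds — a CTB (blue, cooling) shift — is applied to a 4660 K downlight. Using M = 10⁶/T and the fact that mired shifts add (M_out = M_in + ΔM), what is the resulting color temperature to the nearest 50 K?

M_in = 10⁶/4660 = 214.59 mireds.
M_out = 214.59 + (-49) = 165.59 mireds.
T_out = 10⁶/165.59 = 6038.9 K → 6050 K.

6050 K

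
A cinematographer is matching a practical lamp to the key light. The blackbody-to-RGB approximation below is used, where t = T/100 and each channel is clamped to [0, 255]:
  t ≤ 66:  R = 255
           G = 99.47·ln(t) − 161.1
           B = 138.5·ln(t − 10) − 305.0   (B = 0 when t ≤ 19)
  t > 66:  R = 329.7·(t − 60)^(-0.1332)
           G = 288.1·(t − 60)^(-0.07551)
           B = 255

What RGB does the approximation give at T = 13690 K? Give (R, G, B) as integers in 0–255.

(185, 208, 255)

t = 13690/100 = 136.9; the t > 66 branch applies.
R = 329.7·(136.9 − 60)^(-0.1332) = 329.7·76.9^(-0.1332) = 329.7·0.56078 = 184.890.
G = 288.1·(136.9 − 60)^(-0.07551) = 288.1·76.9^(-0.07551) = 288.1·0.72043 = 207.557.
B = 255 by definition for t > 66.
Rounded: (185, 208, 255).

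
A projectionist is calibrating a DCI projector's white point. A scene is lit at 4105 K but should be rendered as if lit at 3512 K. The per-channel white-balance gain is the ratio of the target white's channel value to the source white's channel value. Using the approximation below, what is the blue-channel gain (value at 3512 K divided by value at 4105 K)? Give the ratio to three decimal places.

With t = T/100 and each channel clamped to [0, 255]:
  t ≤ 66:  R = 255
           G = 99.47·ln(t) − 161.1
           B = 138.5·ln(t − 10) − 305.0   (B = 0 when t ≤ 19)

0.828

At 4105 K (t = 41.05):
  B = 138.5·ln(41.05 − 10) − 305.0 = 138.5·ln 31.05 − 305.0 = 138.5·3.4356 − 305.0 = 170.830.
At 3512 K (t = 35.12):
  B = 138.5·ln(35.12 − 10) − 305.0 = 138.5·ln 25.12 − 305.0 = 138.5·3.2237 − 305.0 = 141.478.
Gain = 141.478 / 170.830 = 0.8282 → 0.828.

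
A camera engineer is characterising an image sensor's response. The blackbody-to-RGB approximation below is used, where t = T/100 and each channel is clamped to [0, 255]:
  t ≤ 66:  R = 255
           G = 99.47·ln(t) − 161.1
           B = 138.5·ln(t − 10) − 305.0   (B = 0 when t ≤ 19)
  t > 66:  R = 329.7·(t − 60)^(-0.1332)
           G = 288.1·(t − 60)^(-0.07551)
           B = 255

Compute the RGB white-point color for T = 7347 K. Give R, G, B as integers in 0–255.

R=233, G=237, B=255

t = 7347/100 = 73.47; the t > 66 branch applies.
R = 329.7·(73.47 − 60)^(-0.1332) = 329.7·13.47^(-0.1332) = 329.7·0.70724 = 233.178.
G = 288.1·(73.47 − 60)^(-0.07551) = 288.1·13.47^(-0.07551) = 288.1·0.82172 = 236.736.
B = 255 by definition for t > 66.
Rounded: (233, 237, 255).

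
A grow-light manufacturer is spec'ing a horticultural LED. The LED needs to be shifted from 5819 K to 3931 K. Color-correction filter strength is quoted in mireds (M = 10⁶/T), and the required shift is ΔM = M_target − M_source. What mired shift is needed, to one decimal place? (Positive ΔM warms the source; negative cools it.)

M_source = 10⁶/5819 = 171.851; M_target = 10⁶/3931 = 254.388.
ΔM = 254.388 − 171.851 = 82.537 → +82.5 mireds, a warming shift.

+82.5 mireds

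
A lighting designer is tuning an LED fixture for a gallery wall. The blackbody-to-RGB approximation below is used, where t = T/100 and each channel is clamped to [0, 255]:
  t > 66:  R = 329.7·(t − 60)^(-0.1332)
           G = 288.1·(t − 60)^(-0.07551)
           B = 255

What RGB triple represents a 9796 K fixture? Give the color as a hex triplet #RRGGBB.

t = 9796/100 = 97.96; the t > 66 branch applies.
R = 329.7·(97.96 − 60)^(-0.1332) = 329.7·37.96^(-0.1332) = 329.7·0.61608 = 203.120.
G = 288.1·(97.96 − 60)^(-0.07551) = 288.1·37.96^(-0.07551) = 288.1·0.75988 = 218.921.
B = 255 by definition for t > 66.
Rounded: (203, 219, 255).
In hex: #CBDBFF.

#CBDBFF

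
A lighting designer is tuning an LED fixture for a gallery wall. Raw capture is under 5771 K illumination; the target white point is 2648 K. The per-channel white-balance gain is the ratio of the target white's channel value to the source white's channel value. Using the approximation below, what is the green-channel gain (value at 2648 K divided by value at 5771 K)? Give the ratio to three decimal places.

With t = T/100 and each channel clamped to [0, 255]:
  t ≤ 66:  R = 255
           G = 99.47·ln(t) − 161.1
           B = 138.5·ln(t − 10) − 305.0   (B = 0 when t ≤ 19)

0.680

At 5771 K (t = 57.71):
  G = 99.47·ln 57.71 − 161.1 = 99.47·4.0554 − 161.1 = 242.294.
At 2648 K (t = 26.48):
  G = 99.47·ln 26.48 − 161.1 = 99.47·3.2764 − 161.1 = 164.802.
Gain = 164.802 / 242.294 = 0.6802 → 0.680.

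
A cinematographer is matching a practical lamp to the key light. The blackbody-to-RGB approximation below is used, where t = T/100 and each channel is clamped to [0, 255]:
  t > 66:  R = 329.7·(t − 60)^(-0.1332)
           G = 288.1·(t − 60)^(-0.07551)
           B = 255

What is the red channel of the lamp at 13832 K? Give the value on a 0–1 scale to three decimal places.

t = 13832/100 = 138.32; the t > 66 branch applies.
R = 329.7·(138.32 − 60)^(-0.1332) = 329.7·78.32^(-0.1332) = 329.7·0.55942 = 184.440.
On a 0–1 scale: 184.440/255 = 0.7233 → 0.723.

0.723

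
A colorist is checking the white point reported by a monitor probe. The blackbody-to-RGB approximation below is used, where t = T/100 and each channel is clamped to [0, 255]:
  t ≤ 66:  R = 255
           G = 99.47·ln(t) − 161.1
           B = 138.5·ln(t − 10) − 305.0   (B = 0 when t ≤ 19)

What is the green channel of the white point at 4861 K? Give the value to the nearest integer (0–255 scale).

t = 4861/100 = 48.61; the t ≤ 66 branch applies.
G = 99.47·ln 48.61 − 161.1 = 99.47·3.8838 − 161.1 = 225.224.
Rounded: 225.

225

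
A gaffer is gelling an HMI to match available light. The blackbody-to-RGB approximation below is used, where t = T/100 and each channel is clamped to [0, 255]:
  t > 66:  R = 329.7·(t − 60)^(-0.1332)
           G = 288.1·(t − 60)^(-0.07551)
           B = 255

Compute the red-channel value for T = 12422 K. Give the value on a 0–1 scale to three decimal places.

t = 12422/100 = 124.22; the t > 66 branch applies.
R = 329.7·(124.22 − 60)^(-0.1332) = 329.7·64.22^(-0.1332) = 329.7·0.57441 = 189.381.
On a 0–1 scale: 189.381/255 = 0.7427 → 0.743.

0.743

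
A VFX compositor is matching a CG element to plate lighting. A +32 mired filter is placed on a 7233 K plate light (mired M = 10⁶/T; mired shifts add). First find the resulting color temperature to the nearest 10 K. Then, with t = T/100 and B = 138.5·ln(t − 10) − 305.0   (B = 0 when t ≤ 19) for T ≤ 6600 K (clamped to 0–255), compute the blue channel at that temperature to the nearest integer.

M_in = 10⁶/7233 = 138.26; M_out = 138.26 + (+32) = 170.26.
T_out = 10⁶/170.26 = 5873.5 K → 5870 K; t = 58.7.
B = 138.5·ln(58.7 − 10) − 305.0 = 138.5·ln 48.7 − 305.0 = 138.5·3.8857 − 305.0 = 233.167.
Rounded: 233.

233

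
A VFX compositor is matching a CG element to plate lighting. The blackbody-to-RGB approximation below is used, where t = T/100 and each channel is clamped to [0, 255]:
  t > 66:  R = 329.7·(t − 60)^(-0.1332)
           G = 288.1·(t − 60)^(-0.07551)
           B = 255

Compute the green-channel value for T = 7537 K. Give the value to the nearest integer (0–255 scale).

234

t = 7537/100 = 75.37; the t > 66 branch applies.
G = 288.1·(75.37 − 60)^(-0.07551) = 288.1·15.37^(-0.07551) = 288.1·0.81357 = 234.389.
Rounded: 234.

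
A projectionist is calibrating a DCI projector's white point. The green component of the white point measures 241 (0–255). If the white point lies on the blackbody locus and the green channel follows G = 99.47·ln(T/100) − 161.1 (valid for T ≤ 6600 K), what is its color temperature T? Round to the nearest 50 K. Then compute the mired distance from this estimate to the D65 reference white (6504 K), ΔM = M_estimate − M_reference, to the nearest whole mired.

+22 mireds

ln t = (241 + 161.1) / 99.47 = 4.0424.
t = e^4.0424 = 56.964.
T = 100·t = 5696 K → 5700 K to the nearest 50 K.
M_estimate = 10⁶/5700 = 175.44; M_reference = 10⁶/6504 = 153.75.
ΔM = 175.44 − 153.75 = 21.69 → +22 mireds.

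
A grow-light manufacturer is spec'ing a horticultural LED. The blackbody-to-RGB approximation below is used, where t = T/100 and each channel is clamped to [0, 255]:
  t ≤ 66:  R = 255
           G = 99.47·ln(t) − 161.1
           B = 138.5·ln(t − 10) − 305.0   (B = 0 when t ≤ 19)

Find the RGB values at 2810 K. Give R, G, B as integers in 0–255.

R=255, G=171, B=96

t = 2810/100 = 28.1; the t ≤ 66 branch applies.
R = 255 by definition for t ≤ 66.
G = 99.47·ln 28.1 − 161.1 = 99.47·3.3358 − 161.1 = 170.709.
B = 138.5·ln(28.1 − 10) − 305.0 = 138.5·ln 18.1 − 305.0 = 138.5·2.8959 − 305.0 = 96.084.
Rounded: (255, 171, 96).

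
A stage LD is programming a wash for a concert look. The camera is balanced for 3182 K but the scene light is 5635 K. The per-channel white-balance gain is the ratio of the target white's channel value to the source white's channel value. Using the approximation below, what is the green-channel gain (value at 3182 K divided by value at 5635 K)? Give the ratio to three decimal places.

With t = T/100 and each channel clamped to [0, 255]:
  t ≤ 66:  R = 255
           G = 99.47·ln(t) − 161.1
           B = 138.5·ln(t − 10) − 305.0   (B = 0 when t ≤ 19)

At 5635 K (t = 56.35):
  G = 99.47·ln 56.35 − 161.1 = 99.47·4.0316 − 161.1 = 239.921.
At 3182 K (t = 31.82):
  G = 99.47·ln 31.82 − 161.1 = 99.47·3.4601 − 161.1 = 183.076.
Gain = 183.076 / 239.921 = 0.7631 → 0.763.

0.763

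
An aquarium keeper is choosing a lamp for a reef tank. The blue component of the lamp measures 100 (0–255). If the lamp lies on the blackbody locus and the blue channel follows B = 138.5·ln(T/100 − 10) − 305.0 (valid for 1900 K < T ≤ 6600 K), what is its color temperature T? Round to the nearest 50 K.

ln(t − 10) = (100 + 305.0) / 138.5 = 2.9242.
t − 10 = e^2.9242 = 18.619, so t = 28.619.
T = 100·t = 2862 K → 2850 K to the nearest 50 K.

2850 K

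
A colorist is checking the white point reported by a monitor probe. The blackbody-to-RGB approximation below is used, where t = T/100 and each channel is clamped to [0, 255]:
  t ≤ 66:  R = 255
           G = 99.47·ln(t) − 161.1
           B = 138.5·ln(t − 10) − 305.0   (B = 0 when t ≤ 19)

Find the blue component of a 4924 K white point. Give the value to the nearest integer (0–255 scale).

203

t = 4924/100 = 49.24; the t ≤ 66 branch applies.
B = 138.5·ln(49.24 − 10) − 305.0 = 138.5·ln 39.24 − 305.0 = 138.5·3.6697 − 305.0 = 203.253.
Rounded: 203.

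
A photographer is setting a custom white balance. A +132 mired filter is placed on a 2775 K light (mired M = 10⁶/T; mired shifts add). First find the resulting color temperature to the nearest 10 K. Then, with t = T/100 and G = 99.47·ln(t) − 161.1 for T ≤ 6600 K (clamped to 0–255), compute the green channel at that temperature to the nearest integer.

M_in = 10⁶/2775 = 360.36; M_out = 360.36 + (+132) = 492.36.
T_out = 10⁶/492.36 = 2031.0 K → 2030 K; t = 20.3.
G = 99.47·ln 20.3 − 161.1 = 99.47·3.0106 − 161.1 = 138.366.
Rounded: 138.

138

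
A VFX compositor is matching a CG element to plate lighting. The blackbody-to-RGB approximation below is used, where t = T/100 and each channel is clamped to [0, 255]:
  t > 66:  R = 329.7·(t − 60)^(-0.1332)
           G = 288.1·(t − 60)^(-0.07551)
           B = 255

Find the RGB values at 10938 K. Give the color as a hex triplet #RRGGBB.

#C4D7FF

t = 10938/100 = 109.38; the t > 66 branch applies.
R = 329.7·(109.38 − 60)^(-0.1332) = 329.7·49.38^(-0.1332) = 329.7·0.59487 = 196.127.
G = 288.1·(109.38 − 60)^(-0.07551) = 288.1·49.38^(-0.07551) = 288.1·0.74494 = 214.617.
B = 255 by definition for t > 66.
Rounded: (196, 215, 255).
In hex: #C4D7FF.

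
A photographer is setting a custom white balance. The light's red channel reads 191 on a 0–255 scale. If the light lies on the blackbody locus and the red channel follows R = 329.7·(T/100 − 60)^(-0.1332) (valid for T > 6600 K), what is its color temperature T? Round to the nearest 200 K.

(t − 60)^(-0.1332) = 191/329.7 = 0.57931.
t − 60 = 0.57931^(1/-0.1332) = 0.57931^(-7.508) = 60.245, so t = 120.245.
T = 100·t = 12025 K → 12000 K to the nearest 200 K.

12000 K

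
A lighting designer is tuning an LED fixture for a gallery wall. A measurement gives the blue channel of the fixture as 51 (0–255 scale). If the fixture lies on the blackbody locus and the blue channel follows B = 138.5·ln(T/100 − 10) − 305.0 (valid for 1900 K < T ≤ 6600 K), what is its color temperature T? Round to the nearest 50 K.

ln(t − 10) = (51 + 305.0) / 138.5 = 2.5704.
t − 10 = e^2.5704 = 13.071, so t = 23.071.
T = 100·t = 2307 K → 2300 K to the nearest 50 K.

2300 K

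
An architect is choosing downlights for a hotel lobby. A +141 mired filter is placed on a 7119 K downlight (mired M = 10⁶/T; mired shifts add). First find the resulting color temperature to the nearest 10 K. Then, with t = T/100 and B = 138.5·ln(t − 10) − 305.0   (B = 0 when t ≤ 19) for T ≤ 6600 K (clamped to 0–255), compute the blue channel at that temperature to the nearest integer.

144

M_in = 10⁶/7119 = 140.47; M_out = 140.47 + (+141) = 281.47.
T_out = 10⁶/281.47 = 3552.8 K → 3550 K; t = 35.5.
B = 138.5·ln(35.5 − 10) − 305.0 = 138.5·ln 25.5 − 305.0 = 138.5·3.2387 − 305.0 = 143.557.
Rounded: 144.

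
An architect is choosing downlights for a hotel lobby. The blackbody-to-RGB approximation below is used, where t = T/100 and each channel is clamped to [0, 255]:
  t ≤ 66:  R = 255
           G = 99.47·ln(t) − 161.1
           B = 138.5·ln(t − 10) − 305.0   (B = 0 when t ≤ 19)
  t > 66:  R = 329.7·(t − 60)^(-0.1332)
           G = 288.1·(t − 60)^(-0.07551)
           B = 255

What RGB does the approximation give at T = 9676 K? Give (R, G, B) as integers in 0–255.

(204, 219, 255)

t = 9676/100 = 96.76; the t > 66 branch applies.
R = 329.7·(96.76 − 60)^(-0.1332) = 329.7·36.76^(-0.1332) = 329.7·0.61872 = 203.991.
G = 288.1·(96.76 − 60)^(-0.07551) = 288.1·36.76^(-0.07551) = 288.1·0.76173 = 219.453.
B = 255 by definition for t > 66.
Rounded: (204, 219, 255).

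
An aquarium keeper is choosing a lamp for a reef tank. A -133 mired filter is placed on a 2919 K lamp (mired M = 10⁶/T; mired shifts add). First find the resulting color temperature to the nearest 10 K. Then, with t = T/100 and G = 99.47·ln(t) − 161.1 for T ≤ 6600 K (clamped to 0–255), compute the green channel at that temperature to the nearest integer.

M_in = 10⁶/2919 = 342.58; M_out = 342.58 + (-133) = 209.58.
T_out = 10⁶/209.58 = 4771.4 K → 4770 K; t = 47.7.
G = 99.47·ln 47.7 − 161.1 = 99.47·3.8649 − 161.1 = 223.345.
Rounded: 223.

223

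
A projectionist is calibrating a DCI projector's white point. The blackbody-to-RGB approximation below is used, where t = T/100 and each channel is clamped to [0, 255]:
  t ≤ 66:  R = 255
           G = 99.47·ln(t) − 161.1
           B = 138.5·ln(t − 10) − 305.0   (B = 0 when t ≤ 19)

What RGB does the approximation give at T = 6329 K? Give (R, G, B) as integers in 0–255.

(255, 251, 246)

t = 6329/100 = 63.29; the t ≤ 66 branch applies.
R = 255 by definition for t ≤ 66.
G = 99.47·ln 63.29 − 161.1 = 99.47·4.1477 − 161.1 = 251.474.
B = 138.5·ln(63.29 − 10) − 305.0 = 138.5·ln 53.29 − 305.0 = 138.5·3.9757 − 305.0 = 245.641.
Rounded: (255, 251, 246).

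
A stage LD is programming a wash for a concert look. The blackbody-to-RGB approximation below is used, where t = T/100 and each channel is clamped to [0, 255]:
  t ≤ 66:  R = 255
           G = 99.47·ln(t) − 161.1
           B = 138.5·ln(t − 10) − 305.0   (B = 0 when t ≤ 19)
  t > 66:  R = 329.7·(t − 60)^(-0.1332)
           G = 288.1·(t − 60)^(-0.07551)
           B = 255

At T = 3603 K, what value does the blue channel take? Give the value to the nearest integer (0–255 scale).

t = 3603/100 = 36.03; the t ≤ 66 branch applies.
B = 138.5·ln(36.03 − 10) − 305.0 = 138.5·ln 26.03 − 305.0 = 138.5·3.2592 − 305.0 = 146.406.
Rounded: 146.

146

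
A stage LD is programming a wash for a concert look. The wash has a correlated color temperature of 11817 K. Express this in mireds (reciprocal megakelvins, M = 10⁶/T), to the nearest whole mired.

M = 10⁶ / 11817 = 84.624 → 85 mireds.

85 mireds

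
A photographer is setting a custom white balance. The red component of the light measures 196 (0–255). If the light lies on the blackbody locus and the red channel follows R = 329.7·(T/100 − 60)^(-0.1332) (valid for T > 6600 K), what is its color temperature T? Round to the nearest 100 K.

11000 K

(t − 60)^(-0.1332) = 196/329.7 = 0.59448.
t − 60 = 0.59448^(1/-0.1332) = 0.59448^(-7.508) = 49.621, so t = 109.621.
T = 100·t = 10962 K → 11000 K to the nearest 100 K.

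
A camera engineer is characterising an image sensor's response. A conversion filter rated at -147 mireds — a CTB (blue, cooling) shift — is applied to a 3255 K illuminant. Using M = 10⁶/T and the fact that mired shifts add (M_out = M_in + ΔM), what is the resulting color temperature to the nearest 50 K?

6250 K

M_in = 10⁶/3255 = 307.22 mireds.
M_out = 307.22 + (-147) = 160.22 mireds.
T_out = 10⁶/160.22 = 6241.4 K → 6250 K.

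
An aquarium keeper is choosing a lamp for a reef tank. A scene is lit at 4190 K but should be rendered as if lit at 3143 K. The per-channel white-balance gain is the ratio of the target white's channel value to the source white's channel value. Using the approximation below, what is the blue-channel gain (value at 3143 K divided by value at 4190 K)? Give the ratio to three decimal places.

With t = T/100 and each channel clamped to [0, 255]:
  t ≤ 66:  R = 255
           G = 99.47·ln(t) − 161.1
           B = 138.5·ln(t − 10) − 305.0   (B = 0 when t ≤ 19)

At 4190 K (t = 41.9):
  B = 138.5·ln(41.9 − 10) − 305.0 = 138.5·ln 31.9 − 305.0 = 138.5·3.4626 − 305.0 = 174.571.
At 3143 K (t = 31.43):
  B = 138.5·ln(31.43 − 10) − 305.0 = 138.5·ln 21.43 − 305.0 = 138.5·3.0648 − 305.0 = 119.474.
Gain = 119.474 / 174.571 = 0.6844 → 0.684.

0.684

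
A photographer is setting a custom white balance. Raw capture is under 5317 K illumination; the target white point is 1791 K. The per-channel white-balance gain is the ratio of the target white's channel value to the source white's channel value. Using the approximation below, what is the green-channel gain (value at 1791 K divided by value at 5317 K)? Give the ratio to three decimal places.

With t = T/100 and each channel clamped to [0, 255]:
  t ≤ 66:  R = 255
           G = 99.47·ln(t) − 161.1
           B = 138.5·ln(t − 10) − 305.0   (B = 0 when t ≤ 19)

At 5317 K (t = 53.17):
  G = 99.47·ln 53.17 − 161.1 = 99.47·3.9735 − 161.1 = 234.143.
At 1791 K (t = 17.91):
  G = 99.47·ln 17.91 − 161.1 = 99.47·2.8854 − 161.1 = 125.907.
Gain = 125.907 / 234.143 = 0.5377 → 0.538.

0.538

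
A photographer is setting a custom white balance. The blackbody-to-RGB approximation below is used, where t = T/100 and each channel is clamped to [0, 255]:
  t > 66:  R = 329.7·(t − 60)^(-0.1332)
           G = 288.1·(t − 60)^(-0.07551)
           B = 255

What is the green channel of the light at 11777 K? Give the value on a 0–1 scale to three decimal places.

t = 11777/100 = 117.77; the t > 66 branch applies.
G = 288.1·(117.77 − 60)^(-0.07551) = 288.1·57.77^(-0.07551) = 288.1·0.73616 = 212.088.
On a 0–1 scale: 212.088/255 = 0.8317 → 0.832.

0.832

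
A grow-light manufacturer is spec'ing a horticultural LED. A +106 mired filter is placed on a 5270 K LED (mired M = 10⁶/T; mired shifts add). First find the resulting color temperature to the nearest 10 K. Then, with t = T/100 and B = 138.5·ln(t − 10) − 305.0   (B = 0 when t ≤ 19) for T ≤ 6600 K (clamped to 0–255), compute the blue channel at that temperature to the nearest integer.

134

M_in = 10⁶/5270 = 189.75; M_out = 189.75 + (+106) = 295.75.
T_out = 10⁶/295.75 = 3381.2 K → 3380 K; t = 33.8.
B = 138.5·ln(33.8 − 10) − 305.0 = 138.5·ln 23.8 − 305.0 = 138.5·3.1697 − 305.0 = 134.001.
Rounded: 134.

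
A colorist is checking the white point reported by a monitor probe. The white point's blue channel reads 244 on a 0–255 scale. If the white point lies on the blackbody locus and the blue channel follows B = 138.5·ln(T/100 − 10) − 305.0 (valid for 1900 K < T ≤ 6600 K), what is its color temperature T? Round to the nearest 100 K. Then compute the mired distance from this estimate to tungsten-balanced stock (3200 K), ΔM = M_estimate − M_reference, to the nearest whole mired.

-154 mireds

ln(t − 10) = (244 + 305.0) / 138.5 = 3.9639.
t − 10 = e^3.9639 = 52.662, so t = 62.662.
T = 100·t = 6266 K → 6300 K to the nearest 100 K.
M_estimate = 10⁶/6300 = 158.73; M_reference = 10⁶/3200 = 312.50.
ΔM = 158.73 − 312.50 = -153.77 → -154 mireds.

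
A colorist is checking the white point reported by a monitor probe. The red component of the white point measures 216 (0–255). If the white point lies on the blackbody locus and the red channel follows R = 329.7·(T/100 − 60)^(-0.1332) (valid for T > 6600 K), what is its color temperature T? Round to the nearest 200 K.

8400 K

(t − 60)^(-0.1332) = 216/329.7 = 0.65514.
t − 60 = 0.65514^(1/-0.1332) = 0.65514^(-7.508) = 23.926, so t = 83.926.
T = 100·t = 8393 K → 8400 K to the nearest 200 K.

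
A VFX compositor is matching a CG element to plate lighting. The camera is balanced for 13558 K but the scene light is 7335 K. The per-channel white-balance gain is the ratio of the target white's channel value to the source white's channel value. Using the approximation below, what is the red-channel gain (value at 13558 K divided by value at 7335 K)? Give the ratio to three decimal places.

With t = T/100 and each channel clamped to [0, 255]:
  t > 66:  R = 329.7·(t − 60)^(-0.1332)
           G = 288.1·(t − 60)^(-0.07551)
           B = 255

0.794

At 7335 K (t = 73.35):
  R = 329.7·(73.35 − 60)^(-0.1332) = 329.7·13.35^(-0.1332) = 329.7·0.70809 = 233.456.
At 13558 K (t = 135.58):
  R = 329.7·(135.58 − 60)^(-0.1332) = 329.7·75.58^(-0.1332) = 329.7·0.56208 = 185.317.
Gain = 185.317 / 233.456 = 0.7938 → 0.794.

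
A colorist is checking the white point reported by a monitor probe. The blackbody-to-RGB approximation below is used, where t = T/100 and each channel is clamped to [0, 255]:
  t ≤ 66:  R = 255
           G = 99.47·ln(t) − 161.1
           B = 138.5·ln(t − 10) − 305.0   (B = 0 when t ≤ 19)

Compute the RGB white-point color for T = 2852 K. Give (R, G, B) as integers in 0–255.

t = 2852/100 = 28.52; the t ≤ 66 branch applies.
R = 255 by definition for t ≤ 66.
G = 99.47·ln 28.52 − 161.1 = 99.47·3.3506 − 161.1 = 172.185.
B = 138.5·ln(28.52 − 10) − 305.0 = 138.5·ln 18.52 − 305.0 = 138.5·2.9189 − 305.0 = 99.261.
Rounded: (255, 172, 99).

(255, 172, 99)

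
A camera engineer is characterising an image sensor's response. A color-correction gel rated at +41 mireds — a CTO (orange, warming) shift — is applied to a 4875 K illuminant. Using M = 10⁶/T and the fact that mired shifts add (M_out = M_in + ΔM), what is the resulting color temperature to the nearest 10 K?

M_in = 10⁶/4875 = 205.13 mireds.
M_out = 205.13 + (+41) = 246.13 mireds.
T_out = 10⁶/246.13 = 4062.9 K → 4060 K.

4060 K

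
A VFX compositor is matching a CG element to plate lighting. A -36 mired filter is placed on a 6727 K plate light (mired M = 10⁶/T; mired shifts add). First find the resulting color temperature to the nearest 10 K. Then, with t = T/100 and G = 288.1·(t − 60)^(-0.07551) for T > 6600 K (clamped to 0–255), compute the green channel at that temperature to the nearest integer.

224

M_in = 10⁶/6727 = 148.65; M_out = 148.65 + (-36) = 112.65.
T_out = 10⁶/112.65 = 8876.7 K → 8880 K; t = 88.8.
G = 288.1·(88.8 − 60)^(-0.07551) = 288.1·28.8^(-0.07551) = 288.1·0.77589 = 223.534.
Rounded: 224.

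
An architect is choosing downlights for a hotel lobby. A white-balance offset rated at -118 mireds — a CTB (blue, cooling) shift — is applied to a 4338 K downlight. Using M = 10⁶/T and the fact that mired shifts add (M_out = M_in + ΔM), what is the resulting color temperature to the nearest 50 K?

M_in = 10⁶/4338 = 230.52 mireds.
M_out = 230.52 + (-118) = 112.52 mireds.
T_out = 10⁶/112.52 = 8887.2 K → 8900 K.

8900 K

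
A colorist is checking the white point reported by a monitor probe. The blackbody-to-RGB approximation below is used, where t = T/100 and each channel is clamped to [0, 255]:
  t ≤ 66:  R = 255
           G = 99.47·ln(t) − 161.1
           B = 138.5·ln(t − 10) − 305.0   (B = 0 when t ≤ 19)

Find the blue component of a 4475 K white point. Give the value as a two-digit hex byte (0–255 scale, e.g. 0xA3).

t = 4475/100 = 44.75; the t ≤ 66 branch applies.
B = 138.5·ln(44.75 − 10) − 305.0 = 138.5·ln 34.75 − 305.0 = 138.5·3.5482 − 305.0 = 186.423.
Rounded: 186; in hex, 0xBA.

0xBA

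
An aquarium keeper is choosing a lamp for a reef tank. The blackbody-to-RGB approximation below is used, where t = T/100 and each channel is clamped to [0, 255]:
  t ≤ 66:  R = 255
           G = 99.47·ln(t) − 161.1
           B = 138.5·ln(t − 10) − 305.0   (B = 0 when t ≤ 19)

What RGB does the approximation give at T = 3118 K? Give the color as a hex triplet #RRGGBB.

t = 3118/100 = 31.18; the t ≤ 66 branch applies.
R = 255 by definition for t ≤ 66.
G = 99.47·ln 31.18 − 161.1 = 99.47·3.4398 − 161.1 = 181.055.
B = 138.5·ln(31.18 − 10) − 305.0 = 138.5·ln 21.18 − 305.0 = 138.5·3.0531 − 305.0 = 117.848.
Rounded: (255, 181, 118).
In hex: #FFB576.

#FFB576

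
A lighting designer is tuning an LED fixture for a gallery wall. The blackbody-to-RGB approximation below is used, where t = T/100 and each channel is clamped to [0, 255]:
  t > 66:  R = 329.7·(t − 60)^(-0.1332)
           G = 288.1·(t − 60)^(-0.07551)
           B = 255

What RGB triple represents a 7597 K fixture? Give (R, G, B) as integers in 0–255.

t = 7597/100 = 75.97; the t > 66 branch applies.
R = 329.7·(75.97 − 60)^(-0.1332) = 329.7·15.97^(-0.1332) = 329.7·0.69138 = 227.950.
G = 288.1·(75.97 − 60)^(-0.07551) = 288.1·15.97^(-0.07551) = 288.1·0.81122 = 233.712.
B = 255 by definition for t > 66.
Rounded: (228, 234, 255).

(228, 234, 255)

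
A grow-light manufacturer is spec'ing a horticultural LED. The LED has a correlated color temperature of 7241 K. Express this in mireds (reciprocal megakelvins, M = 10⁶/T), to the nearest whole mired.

M = 10⁶ / 7241 = 138.102 → 138 mireds.

138 mireds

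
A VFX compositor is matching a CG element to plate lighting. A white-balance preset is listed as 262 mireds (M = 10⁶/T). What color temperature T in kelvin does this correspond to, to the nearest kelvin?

3817 K

T = 10⁶ / 262 = 3816.79 K → 3817 K.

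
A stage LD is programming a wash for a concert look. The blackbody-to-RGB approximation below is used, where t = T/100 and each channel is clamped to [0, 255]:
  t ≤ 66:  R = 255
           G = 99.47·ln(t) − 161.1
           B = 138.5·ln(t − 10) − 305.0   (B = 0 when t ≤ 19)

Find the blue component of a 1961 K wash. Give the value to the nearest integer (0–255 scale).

8

t = 1961/100 = 19.61; the t ≤ 66 branch applies.
B = 138.5·ln(19.61 − 10) − 305.0 = 138.5·ln 9.61 − 305.0 = 138.5·2.2628 − 305.0 = 8.398.
Rounded: 8.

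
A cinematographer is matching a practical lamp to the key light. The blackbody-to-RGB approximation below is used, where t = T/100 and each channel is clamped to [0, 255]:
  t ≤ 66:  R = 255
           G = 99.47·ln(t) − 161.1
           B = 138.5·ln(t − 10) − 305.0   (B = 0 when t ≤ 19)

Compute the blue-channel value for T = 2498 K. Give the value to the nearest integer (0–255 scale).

70

t = 2498/100 = 24.98; the t ≤ 66 branch applies.
B = 138.5·ln(24.98 − 10) − 305.0 = 138.5·ln 14.98 − 305.0 = 138.5·2.7067 − 305.0 = 69.880.
Rounded: 70.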